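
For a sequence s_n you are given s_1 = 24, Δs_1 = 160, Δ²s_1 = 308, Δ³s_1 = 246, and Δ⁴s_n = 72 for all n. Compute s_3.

652

Build the table forward from the leading diagonal:
D4: 72  72  72
D3: 246  318  390
D2: 308  554  872
D1: 160  468  1022
s: 24  184  652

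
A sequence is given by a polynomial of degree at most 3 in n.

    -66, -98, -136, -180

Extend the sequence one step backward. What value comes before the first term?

-40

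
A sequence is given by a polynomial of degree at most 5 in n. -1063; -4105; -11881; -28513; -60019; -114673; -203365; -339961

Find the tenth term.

-829369

First differences: -3042 , -7776 , -16632 , -31506 , -54654 , -88692 , -136596
Second differences: -4734 , -8856 , -14874 , -23148 , -34038 , -47904
Third differences: -4122 , -6018 , -8274 , -10890 , -13866
Fourth differences: -1896 , -2256 , -2616 , -2976
Fifth differences: -360 , -360 , -360
Constant fifth difference = -360, so extend:
-2976 − 360 = -3336;  -13866 − 3336 = -17202;  -47904 − 17202 = -65106;  -136596 − 65106 = -201702;  -339961 − 201702 = -541663
-3336 − 360 = -3696;  -17202 − 3696 = -20898;  -65106 − 20898 = -86004;  -201702 − 86004 = -287706;  -541663 − 287706 = -829369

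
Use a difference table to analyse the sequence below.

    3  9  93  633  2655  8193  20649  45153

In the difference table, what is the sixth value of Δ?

12456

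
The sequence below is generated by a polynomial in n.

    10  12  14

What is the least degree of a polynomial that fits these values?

1

First differences: 2, 2
The first differences are constant, so the polynomial has degree 1.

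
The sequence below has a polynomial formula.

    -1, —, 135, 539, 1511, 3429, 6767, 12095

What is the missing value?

17

Using the last 6 terms:
First differences: 404, 972, 1918, 3338, 5328
Second differences: 568, 946, 1420, 1990
Third differences: 378, 474, 570
Fourth differences: 96, 96
Constant fourth difference = 96.
Extend backward: 378 − 96 = 282;  568 − 282 = 286;  404 − 286 = 118;  135 − 118 = 17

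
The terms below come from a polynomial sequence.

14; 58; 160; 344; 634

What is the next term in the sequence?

Δ: 44, 102, 184, 290
Δ²: 58, 82, 106
Δ³: 24, 24
Constant third difference = 24, so extend:
106 + 24 = 130;  290 + 130 = 420;  634 + 420 = 1054

1054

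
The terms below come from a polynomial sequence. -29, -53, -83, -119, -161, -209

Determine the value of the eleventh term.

-24  -30  -36  -42  -48
-6  -6  -6  -6
The second differences are constant (-6).
-48 − 6 = -54;  -209 − 54 = -263
-54 − 6 = -60;  -263 − 60 = -323
-60 − 6 = -66;  -323 − 66 = -389
-66 − 6 = -72;  -389 − 72 = -461
-72 − 6 = -78;  -461 − 78 = -539

-539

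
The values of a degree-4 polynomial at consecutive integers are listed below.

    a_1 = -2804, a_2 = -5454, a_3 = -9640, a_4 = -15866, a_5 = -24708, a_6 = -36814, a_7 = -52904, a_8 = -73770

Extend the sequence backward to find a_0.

First differences: -2650  -4186  -6226  -8842  -12106  -16090  -20866
Second differences: -1536  -2040  -2616  -3264  -3984  -4776
Third differences: -504  -576  -648  -720  -792
Fourth differences: -72  -72  -72  -72
The fourth differences are constant at -72.
Work back: -504 + 72 = -432;  -1536 + 432 = -1104;  -2650 + 1104 = -1546;  -2804 + 1546 = -1258

-1258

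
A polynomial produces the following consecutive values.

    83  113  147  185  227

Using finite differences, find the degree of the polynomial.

30, 34, 38, 42
4, 4, 4
The second differences are constant, so the polynomial has degree 2.

2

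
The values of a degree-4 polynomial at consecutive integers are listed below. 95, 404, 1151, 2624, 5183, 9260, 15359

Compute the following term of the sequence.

Δ: 309, 747, 1473, 2559, 4077, 6099
Δ²: 438, 726, 1086, 1518, 2022
Δ³: 288, 360, 432, 504
Δ⁴: 72, 72, 72
Constant fourth difference = 72, so extend:
504 + 72 = 576;  2022 + 576 = 2598;  6099 + 2598 = 8697;  15359 + 8697 = 24056

24056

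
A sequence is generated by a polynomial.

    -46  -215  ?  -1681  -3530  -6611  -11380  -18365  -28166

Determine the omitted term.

-680

Using the last 6 terms:
First differences: -1849, -3081, -4769, -6985, -9801
Second differences: -1232, -1688, -2216, -2816
Third differences: -456, -528, -600
Fourth differences: -72, -72
Constant fourth difference = -72.
Extend backward: -456 + 72 = -384;  -1232 + 384 = -848;  -1849 + 848 = -1001;  -1681 + 1001 = -680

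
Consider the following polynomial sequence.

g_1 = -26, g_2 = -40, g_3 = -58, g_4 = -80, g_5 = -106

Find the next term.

-136

First differences: -14  -18  -22  -26
Second differences: -4  -4  -4
Constant second difference = -4, so extend:
-26 − 4 = -30;  -106 − 30 = -136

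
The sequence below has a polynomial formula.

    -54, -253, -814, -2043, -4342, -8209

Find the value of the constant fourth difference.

-96

D1: -199, -561, -1229, -2299, -3867
D2: -362, -668, -1070, -1568
D3: -306, -402, -498
D4: -96, -96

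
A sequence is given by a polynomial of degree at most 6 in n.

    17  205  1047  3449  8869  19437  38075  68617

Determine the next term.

115929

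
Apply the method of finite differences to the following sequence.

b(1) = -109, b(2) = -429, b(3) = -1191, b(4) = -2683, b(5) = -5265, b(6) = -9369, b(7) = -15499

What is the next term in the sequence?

-24231

D1: -320 , -762 , -1492 , -2582 , -4104 , -6130
D2: -442 , -730 , -1090 , -1522 , -2026
D3: -288 , -360 , -432 , -504
D4: -72 , -72 , -72
Fourth differences constant at -72.
-504 − 72 = -576;  -2026 − 576 = -2602;  -6130 − 2602 = -8732;  -15499 − 8732 = -24231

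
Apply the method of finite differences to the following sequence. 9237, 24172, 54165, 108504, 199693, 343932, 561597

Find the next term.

D1: 14935 , 29993 , 54339 , 91189 , 144239 , 217665
D2: 15058 , 24346 , 36850 , 53050 , 73426
D3: 9288 , 12504 , 16200 , 20376
D4: 3216 , 3696 , 4176
D5: 480 , 480
The fifth differences are constant (480).
4176 + 480 = 4656;  20376 + 4656 = 25032;  73426 + 25032 = 98458;  217665 + 98458 = 316123;  561597 + 316123 = 877720

877720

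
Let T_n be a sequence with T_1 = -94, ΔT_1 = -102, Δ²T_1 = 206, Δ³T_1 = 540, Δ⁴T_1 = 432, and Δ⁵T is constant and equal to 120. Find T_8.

Build the table forward from the leading diagonal:
Fifth differences: 120, 120, 120, 120, 120, 120, 120, 120
Fourth differences: 432, 552, 672, 792, 912, 1032, 1152, 1272
Third differences: 540, 972, 1524, 2196, 2988, 3900, 4932, 6084
Second differences: 206, 746, 1718, 3242, 5438, 8426, 12326, 17258
First differences: -102, 104, 850, 2568, 5810, 11248, 19674, 32000
T: -94, -196, -92, 758, 3326, 9136, 20384, 40058

40058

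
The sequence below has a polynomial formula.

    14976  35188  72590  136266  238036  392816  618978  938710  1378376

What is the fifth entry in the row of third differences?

22188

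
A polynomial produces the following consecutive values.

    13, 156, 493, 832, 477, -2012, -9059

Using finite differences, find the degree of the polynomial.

5

Δ: 143, 337, 339, -355, -2489, -7047
Δ²: 194, 2, -694, -2134, -4558
Δ³: -192, -696, -1440, -2424
Δ⁴: -504, -744, -984
Δ⁵: -240, -240
The fifth differences are constant, so the polynomial has degree 5.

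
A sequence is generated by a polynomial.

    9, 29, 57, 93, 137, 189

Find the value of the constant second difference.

D1: 20, 28, 36, 44, 52
D2: 8, 8, 8, 8

8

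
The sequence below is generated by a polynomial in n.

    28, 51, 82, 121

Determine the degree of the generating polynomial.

2

First differences: 23, 31, 39
Second differences: 8, 8
The second differences are constant, so the polynomial has degree 2.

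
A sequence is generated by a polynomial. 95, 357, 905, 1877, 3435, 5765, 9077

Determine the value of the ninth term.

262, 548, 972, 1558, 2330, 3312
286, 424, 586, 772, 982
138, 162, 186, 210
24, 24, 24
Constant fourth difference = 24, so extend:
210 + 24 = 234;  982 + 234 = 1216;  3312 + 1216 = 4528;  9077 + 4528 = 13605
234 + 24 = 258;  1216 + 258 = 1474;  4528 + 1474 = 6002;  13605 + 6002 = 19607

19607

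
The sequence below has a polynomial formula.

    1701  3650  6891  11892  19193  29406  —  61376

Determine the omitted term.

Using the first 6 terms:
1949, 3241, 5001, 7301, 10213
1292, 1760, 2300, 2912
468, 540, 612
72, 72
Constant fourth difference = 72.
Extend forward: 612 + 72 = 684;  2912 + 684 = 3596;  10213 + 3596 = 13809;  29406 + 13809 = 43215

43215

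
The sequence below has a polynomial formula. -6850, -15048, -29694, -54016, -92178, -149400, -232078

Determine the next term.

First differences: -8198, -14646, -24322, -38162, -57222, -82678
Second differences: -6448, -9676, -13840, -19060, -25456
Third differences: -3228, -4164, -5220, -6396
Fourth differences: -936, -1056, -1176
Fifth differences: -120, -120
Fifth differences constant at -120.
-1176 − 120 = -1296;  -6396 − 1296 = -7692;  -25456 − 7692 = -33148;  -82678 − 33148 = -115826;  -232078 − 115826 = -347904

-347904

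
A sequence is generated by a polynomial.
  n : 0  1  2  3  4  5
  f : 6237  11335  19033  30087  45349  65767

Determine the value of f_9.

221319

Δ: 5098, 7698, 11054, 15262, 20418
Δ²: 2600, 3356, 4208, 5156
Δ³: 756, 852, 948
Δ⁴: 96, 96
The fourth differences are constant (96).
948 + 96 = 1044;  5156 + 1044 = 6200;  20418 + 6200 = 26618;  65767 + 26618 = 92385
1044 + 96 = 1140;  6200 + 1140 = 7340;  26618 + 7340 = 33958;  92385 + 33958 = 126343
1140 + 96 = 1236;  7340 + 1236 = 8576;  33958 + 8576 = 42534;  126343 + 42534 = 168877
1236 + 96 = 1332;  8576 + 1332 = 9908;  42534 + 9908 = 52442;  168877 + 52442 = 221319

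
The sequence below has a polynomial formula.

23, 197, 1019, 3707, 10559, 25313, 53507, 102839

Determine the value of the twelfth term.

761267

First differences: 174 , 822 , 2688 , 6852 , 14754 , 28194 , 49332
Second differences: 648 , 1866 , 4164 , 7902 , 13440 , 21138
Third differences: 1218 , 2298 , 3738 , 5538 , 7698
Fourth differences: 1080 , 1440 , 1800 , 2160
Fifth differences: 360 , 360 , 360
The fifth differences are constant (360).
2160 + 360 = 2520;  7698 + 2520 = 10218;  21138 + 10218 = 31356;  49332 + 31356 = 80688;  102839 + 80688 = 183527
2520 + 360 = 2880;  10218 + 2880 = 13098;  31356 + 13098 = 44454;  80688 + 44454 = 125142;  183527 + 125142 = 308669
2880 + 360 = 3240;  13098 + 3240 = 16338;  44454 + 16338 = 60792;  125142 + 60792 = 185934;  308669 + 185934 = 494603
3240 + 360 = 3600;  16338 + 3600 = 19938;  60792 + 19938 = 80730;  185934 + 80730 = 266664;  494603 + 266664 = 761267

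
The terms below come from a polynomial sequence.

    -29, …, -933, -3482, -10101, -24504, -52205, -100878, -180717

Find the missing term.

Using the last 7 terms:
-2549, -6619, -14403, -27701, -48673, -79839
-4070, -7784, -13298, -20972, -31166
-3714, -5514, -7674, -10194
-1800, -2160, -2520
-360, -360
Constant fifth difference = -360.
Extend backward: -1800 + 360 = -1440;  -3714 + 1440 = -2274;  -4070 + 2274 = -1796;  -2549 + 1796 = -753;  -933 + 753 = -180

-180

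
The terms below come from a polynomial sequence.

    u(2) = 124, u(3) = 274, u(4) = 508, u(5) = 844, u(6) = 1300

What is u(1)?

D1: 150  234  336  456
D2: 84  102  120
D3: 18  18
The third differences are constant at 18.
Work back: 84 − 18 = 66;  150 − 66 = 84;  124 − 84 = 40

40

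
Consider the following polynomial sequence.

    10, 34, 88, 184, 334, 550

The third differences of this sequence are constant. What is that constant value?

12

First differences: 24, 54, 96, 150, 216
Second differences: 30, 42, 54, 66
Third differences: 12, 12, 12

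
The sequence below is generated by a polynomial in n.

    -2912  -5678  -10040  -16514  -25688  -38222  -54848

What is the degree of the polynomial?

D1: -2766, -4362, -6474, -9174, -12534, -16626
D2: -1596, -2112, -2700, -3360, -4092
D3: -516, -588, -660, -732
D4: -72, -72, -72
The fourth differences are constant, so the polynomial has degree 4.

4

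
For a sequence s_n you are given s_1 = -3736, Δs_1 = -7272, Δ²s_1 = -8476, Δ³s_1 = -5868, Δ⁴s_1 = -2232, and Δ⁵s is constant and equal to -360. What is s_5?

Build the table forward from the leading diagonal:
Δ⁵: -360  -360  -360  -360  -360
Δ⁴: -2232  -2592  -2952  -3312  -3672
Δ³: -5868  -8100  -10692  -13644  -16956
Δ²: -8476  -14344  -22444  -33136  -46780
Δ: -7272  -15748  -30092  -52536  -85672
s: -3736  -11008  -26756  -56848  -109384

-109384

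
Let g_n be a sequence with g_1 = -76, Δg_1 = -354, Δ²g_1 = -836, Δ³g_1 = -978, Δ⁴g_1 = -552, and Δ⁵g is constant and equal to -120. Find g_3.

-1620

Build the table forward from the leading diagonal:
Δ⁵: -120, -120, -120
Δ⁴: -552, -672, -792
Δ³: -978, -1530, -2202
Δ²: -836, -1814, -3344
Δ: -354, -1190, -3004
g: -76, -430, -1620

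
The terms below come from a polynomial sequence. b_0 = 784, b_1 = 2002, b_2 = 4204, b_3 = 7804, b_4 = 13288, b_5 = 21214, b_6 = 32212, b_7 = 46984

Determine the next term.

1218, 2202, 3600, 5484, 7926, 10998, 14772
984, 1398, 1884, 2442, 3072, 3774
414, 486, 558, 630, 702
72, 72, 72, 72
Fourth differences constant at 72.
702 + 72 = 774;  3774 + 774 = 4548;  14772 + 4548 = 19320;  46984 + 19320 = 66304

66304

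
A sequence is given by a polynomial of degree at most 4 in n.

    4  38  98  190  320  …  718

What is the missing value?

494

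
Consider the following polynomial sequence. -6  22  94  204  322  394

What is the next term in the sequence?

First differences: 28  72  110  118  72
Second differences: 44  38  8  -46
Third differences: -6  -30  -54
Fourth differences: -24  -24
Fourth differences constant at -24.
-54 − 24 = -78;  -46 − 78 = -124;  72 − 124 = -52;  394 − 52 = 342

342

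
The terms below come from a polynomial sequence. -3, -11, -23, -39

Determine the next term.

Δ: -8, -12, -16
Δ²: -4, -4
The second differences are constant (-4).
-16 − 4 = -20;  -39 − 20 = -59

-59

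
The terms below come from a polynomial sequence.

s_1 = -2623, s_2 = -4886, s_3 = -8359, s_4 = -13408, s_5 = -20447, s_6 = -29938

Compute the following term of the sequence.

-42391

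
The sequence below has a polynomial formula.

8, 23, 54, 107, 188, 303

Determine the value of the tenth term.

15 , 31 , 53 , 81 , 115
16 , 22 , 28 , 34
6 , 6 , 6
Third differences constant at 6.
34 + 6 = 40;  115 + 40 = 155;  303 + 155 = 458
40 + 6 = 46;  155 + 46 = 201;  458 + 201 = 659
46 + 6 = 52;  201 + 52 = 253;  659 + 253 = 912
52 + 6 = 58;  253 + 58 = 311;  912 + 311 = 1223

1223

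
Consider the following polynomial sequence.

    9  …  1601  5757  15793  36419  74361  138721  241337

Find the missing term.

271

Using the last 7 terms:
4156, 10036, 20626, 37942, 64360, 102616
5880, 10590, 17316, 26418, 38256
4710, 6726, 9102, 11838
2016, 2376, 2736
360, 360
Constant fifth difference = 360.
Extend backward: 2016 − 360 = 1656;  4710 − 1656 = 3054;  5880 − 3054 = 2826;  4156 − 2826 = 1330;  1601 − 1330 = 271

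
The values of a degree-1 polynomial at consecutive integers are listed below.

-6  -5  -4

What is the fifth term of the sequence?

1, 1
The first differences are constant (1).
-4 + 1 = -3
-3 + 1 = -2

-2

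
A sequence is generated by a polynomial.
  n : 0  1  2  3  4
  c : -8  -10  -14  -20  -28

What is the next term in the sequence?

-38

First differences: -2, -4, -6, -8
Second differences: -2, -2, -2
The second differences are constant (-2).
-8 − 2 = -10;  -28 − 10 = -38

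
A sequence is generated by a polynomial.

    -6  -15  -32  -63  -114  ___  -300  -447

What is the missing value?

Using the first 5 terms:
First differences: -9  -17  -31  -51
Second differences: -8  -14  -20
Third differences: -6  -6
Constant third difference = -6.
Extend forward: -20 − 6 = -26;  -51 − 26 = -77;  -114 − 77 = -191

-191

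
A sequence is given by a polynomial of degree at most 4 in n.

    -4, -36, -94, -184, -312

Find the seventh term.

-706

First differences: -32 , -58 , -90 , -128
Second differences: -26 , -32 , -38
Third differences: -6 , -6
Third differences constant at -6.
-38 − 6 = -44;  -128 − 44 = -172;  -312 − 172 = -484
-44 − 6 = -50;  -172 − 50 = -222;  -484 − 222 = -706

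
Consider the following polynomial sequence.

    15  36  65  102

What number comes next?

First differences: 21, 29, 37
Second differences: 8, 8
Constant second difference = 8, so extend:
37 + 8 = 45;  102 + 45 = 147

147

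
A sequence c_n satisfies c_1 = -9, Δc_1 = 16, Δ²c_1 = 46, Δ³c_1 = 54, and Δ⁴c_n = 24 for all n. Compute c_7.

Build the table forward from the leading diagonal:
D4: 24, 24, 24, 24, 24, 24, 24
D3: 54, 78, 102, 126, 150, 174, 198
D2: 46, 100, 178, 280, 406, 556, 730
D1: 16, 62, 162, 340, 620, 1026, 1582
c: -9, 7, 69, 231, 571, 1191, 2217

2217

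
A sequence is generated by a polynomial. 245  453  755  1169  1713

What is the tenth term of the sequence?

First differences: 208, 302, 414, 544
Second differences: 94, 112, 130
Third differences: 18, 18
Constant third difference = 18, so extend:
130 + 18 = 148;  544 + 148 = 692;  1713 + 692 = 2405
148 + 18 = 166;  692 + 166 = 858;  2405 + 858 = 3263
166 + 18 = 184;  858 + 184 = 1042;  3263 + 1042 = 4305
184 + 18 = 202;  1042 + 202 = 1244;  4305 + 1244 = 5549
202 + 18 = 220;  1244 + 220 = 1464;  5549 + 1464 = 7013

7013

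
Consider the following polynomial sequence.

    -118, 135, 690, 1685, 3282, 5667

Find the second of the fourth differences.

24

Δ: 253, 555, 995, 1597, 2385
Δ²: 302, 440, 602, 788
Δ³: 138, 162, 186
Δ⁴: 24, 24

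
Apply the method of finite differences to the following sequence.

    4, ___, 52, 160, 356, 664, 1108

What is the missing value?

8

Using the last 5 terms:
Δ: 108  196  308  444
Δ²: 88  112  136
Δ³: 24  24
Constant third difference = 24.
Extend backward: 88 − 24 = 64;  108 − 64 = 44;  52 − 44 = 8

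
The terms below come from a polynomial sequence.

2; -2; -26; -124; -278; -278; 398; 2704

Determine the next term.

First differences: -4, -24, -98, -154, 0, 676, 2306
Second differences: -20, -74, -56, 154, 676, 1630
Third differences: -54, 18, 210, 522, 954
Fourth differences: 72, 192, 312, 432
Fifth differences: 120, 120, 120
The fifth differences are constant (120).
432 + 120 = 552;  954 + 552 = 1506;  1630 + 1506 = 3136;  2306 + 3136 = 5442;  2704 + 5442 = 8146

8146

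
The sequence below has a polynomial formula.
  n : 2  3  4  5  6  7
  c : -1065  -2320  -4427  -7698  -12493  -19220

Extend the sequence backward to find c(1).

-398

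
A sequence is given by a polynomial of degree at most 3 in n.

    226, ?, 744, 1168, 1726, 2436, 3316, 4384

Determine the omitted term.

436

Using the last 6 terms:
D1: 424  558  710  880  1068
D2: 134  152  170  188
D3: 18  18  18
Constant third difference = 18.
Extend backward: 134 − 18 = 116;  424 − 116 = 308;  744 − 308 = 436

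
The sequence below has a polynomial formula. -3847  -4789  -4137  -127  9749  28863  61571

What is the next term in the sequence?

-942, 652, 4010, 9876, 19114, 32708
1594, 3358, 5866, 9238, 13594
1764, 2508, 3372, 4356
744, 864, 984
120, 120
Fifth differences constant at 120.
984 + 120 = 1104;  4356 + 1104 = 5460;  13594 + 5460 = 19054;  32708 + 19054 = 51762;  61571 + 51762 = 113333

113333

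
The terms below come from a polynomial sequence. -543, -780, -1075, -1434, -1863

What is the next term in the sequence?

Δ: -237, -295, -359, -429
Δ²: -58, -64, -70
Δ³: -6, -6
Constant third difference = -6, so extend:
-70 − 6 = -76;  -429 − 76 = -505;  -1863 − 505 = -2368

-2368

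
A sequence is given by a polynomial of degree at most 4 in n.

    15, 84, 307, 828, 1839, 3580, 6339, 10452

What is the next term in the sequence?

16303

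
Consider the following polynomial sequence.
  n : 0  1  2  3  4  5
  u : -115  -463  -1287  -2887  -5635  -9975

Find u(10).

-76135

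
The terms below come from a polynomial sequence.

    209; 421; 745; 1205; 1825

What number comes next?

212  324  460  620
112  136  160
24  24
The third differences are constant (24).
160 + 24 = 184;  620 + 184 = 804;  1825 + 804 = 2629

2629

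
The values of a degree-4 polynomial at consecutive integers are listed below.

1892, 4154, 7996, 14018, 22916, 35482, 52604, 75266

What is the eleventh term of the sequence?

187772

2262, 3842, 6022, 8898, 12566, 17122, 22662
1580, 2180, 2876, 3668, 4556, 5540
600, 696, 792, 888, 984
96, 96, 96, 96
Constant fourth difference = 96, so extend:
984 + 96 = 1080;  5540 + 1080 = 6620;  22662 + 6620 = 29282;  75266 + 29282 = 104548
1080 + 96 = 1176;  6620 + 1176 = 7796;  29282 + 7796 = 37078;  104548 + 37078 = 141626
1176 + 96 = 1272;  7796 + 1272 = 9068;  37078 + 9068 = 46146;  141626 + 46146 = 187772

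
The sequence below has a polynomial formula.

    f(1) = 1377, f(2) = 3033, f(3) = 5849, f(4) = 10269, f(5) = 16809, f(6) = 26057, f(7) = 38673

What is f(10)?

104409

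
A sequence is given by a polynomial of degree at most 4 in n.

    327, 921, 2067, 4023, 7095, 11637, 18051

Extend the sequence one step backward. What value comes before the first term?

75

D1: 594, 1146, 1956, 3072, 4542, 6414
D2: 552, 810, 1116, 1470, 1872
D3: 258, 306, 354, 402
D4: 48, 48, 48
The fourth differences are constant at 48.
Work back: 258 − 48 = 210;  552 − 210 = 342;  594 − 342 = 252;  327 − 252 = 75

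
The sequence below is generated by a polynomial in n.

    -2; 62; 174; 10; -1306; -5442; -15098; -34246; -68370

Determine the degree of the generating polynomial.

Δ: 64, 112, -164, -1316, -4136, -9656, -19148, -34124
Δ²: 48, -276, -1152, -2820, -5520, -9492, -14976
Δ³: -324, -876, -1668, -2700, -3972, -5484
Δ⁴: -552, -792, -1032, -1272, -1512
Δ⁵: -240, -240, -240, -240
The fifth differences are constant, so the polynomial has degree 5.

5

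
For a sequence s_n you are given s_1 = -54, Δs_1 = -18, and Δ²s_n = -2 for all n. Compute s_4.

Build the table forward from the leading diagonal:
Δ²: -2, -2, -2, -2
Δ: -18, -20, -22, -24
s: -54, -72, -92, -114

-114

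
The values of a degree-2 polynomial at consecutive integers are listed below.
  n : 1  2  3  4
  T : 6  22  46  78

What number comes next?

118

D1: 16  24  32
D2: 8  8
Constant second difference = 8, so extend:
32 + 8 = 40;  78 + 40 = 118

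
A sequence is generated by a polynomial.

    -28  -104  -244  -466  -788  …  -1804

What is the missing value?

-1228

Using the first 5 terms:
First differences: -76, -140, -222, -322
Second differences: -64, -82, -100
Third differences: -18, -18
Constant third difference = -18.
Extend forward: -100 − 18 = -118;  -322 − 118 = -440;  -788 − 440 = -1228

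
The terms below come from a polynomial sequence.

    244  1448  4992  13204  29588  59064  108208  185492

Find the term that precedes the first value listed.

-12

D1: 1204, 3544, 8212, 16384, 29476, 49144, 77284
D2: 2340, 4668, 8172, 13092, 19668, 28140
D3: 2328, 3504, 4920, 6576, 8472
D4: 1176, 1416, 1656, 1896
D5: 240, 240, 240
The fifth differences are constant at 240.
Work back: 1176 − 240 = 936;  2328 − 936 = 1392;  2340 − 1392 = 948;  1204 − 948 = 256;  244 − 256 = -12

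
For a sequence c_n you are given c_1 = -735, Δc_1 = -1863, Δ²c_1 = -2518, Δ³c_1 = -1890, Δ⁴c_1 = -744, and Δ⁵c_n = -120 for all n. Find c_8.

-161364

Build the table forward from the leading diagonal:
D5: -120, -120, -120, -120, -120, -120, -120, -120
D4: -744, -864, -984, -1104, -1224, -1344, -1464, -1584
D3: -1890, -2634, -3498, -4482, -5586, -6810, -8154, -9618
D2: -2518, -4408, -7042, -10540, -15022, -20608, -27418, -35572
D1: -1863, -4381, -8789, -15831, -26371, -41393, -62001, -89419
c: -735, -2598, -6979, -15768, -31599, -57970, -99363, -161364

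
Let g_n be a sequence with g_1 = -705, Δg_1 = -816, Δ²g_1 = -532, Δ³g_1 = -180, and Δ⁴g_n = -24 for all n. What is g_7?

Build the table forward from the leading diagonal:
Δ⁴: -24, -24, -24, -24, -24, -24, -24
Δ³: -180, -204, -228, -252, -276, -300, -324
Δ²: -532, -712, -916, -1144, -1396, -1672, -1972
Δ: -816, -1348, -2060, -2976, -4120, -5516, -7188
g: -705, -1521, -2869, -4929, -7905, -12025, -17541

-17541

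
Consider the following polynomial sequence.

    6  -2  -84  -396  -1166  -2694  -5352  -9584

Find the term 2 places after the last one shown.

Δ: -8  -82  -312  -770  -1528  -2658  -4232
Δ²: -74  -230  -458  -758  -1130  -1574
Δ³: -156  -228  -300  -372  -444
Δ⁴: -72  -72  -72  -72
Fourth differences constant at -72.
-444 − 72 = -516;  -1574 − 516 = -2090;  -4232 − 2090 = -6322;  -9584 − 6322 = -15906
-516 − 72 = -588;  -2090 − 588 = -2678;  -6322 − 2678 = -9000;  -15906 − 9000 = -24906

-24906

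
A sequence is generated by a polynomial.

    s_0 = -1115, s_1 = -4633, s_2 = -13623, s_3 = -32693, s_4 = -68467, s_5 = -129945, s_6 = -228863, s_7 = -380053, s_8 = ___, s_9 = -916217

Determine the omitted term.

-601803

Using the first 8 terms:
First differences: -3518, -8990, -19070, -35774, -61478, -98918, -151190
Second differences: -5472, -10080, -16704, -25704, -37440, -52272
Third differences: -4608, -6624, -9000, -11736, -14832
Fourth differences: -2016, -2376, -2736, -3096
Fifth differences: -360, -360, -360
Constant fifth difference = -360.
Extend forward: -3096 − 360 = -3456;  -14832 − 3456 = -18288;  -52272 − 18288 = -70560;  -151190 − 70560 = -221750;  -380053 − 221750 = -601803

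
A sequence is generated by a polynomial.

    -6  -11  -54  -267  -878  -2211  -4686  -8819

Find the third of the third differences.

First differences: -5, -43, -213, -611, -1333, -2475, -4133
Second differences: -38, -170, -398, -722, -1142, -1658
Third differences: -132, -228, -324, -420, -516
Fourth differences: -96, -96, -96, -96

-324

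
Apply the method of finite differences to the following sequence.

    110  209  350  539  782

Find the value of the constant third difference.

Δ: 99, 141, 189, 243
Δ²: 42, 48, 54
Δ³: 6, 6

6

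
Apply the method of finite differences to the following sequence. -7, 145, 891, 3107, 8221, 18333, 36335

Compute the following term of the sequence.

Δ: 152, 746, 2216, 5114, 10112, 18002
Δ²: 594, 1470, 2898, 4998, 7890
Δ³: 876, 1428, 2100, 2892
Δ⁴: 552, 672, 792
Δ⁵: 120, 120
The fifth differences are constant (120).
792 + 120 = 912;  2892 + 912 = 3804;  7890 + 3804 = 11694;  18002 + 11694 = 29696;  36335 + 29696 = 66031

66031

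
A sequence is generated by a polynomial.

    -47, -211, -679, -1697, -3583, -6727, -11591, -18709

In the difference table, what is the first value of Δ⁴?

-72

D1: -164, -468, -1018, -1886, -3144, -4864, -7118
D2: -304, -550, -868, -1258, -1720, -2254
D3: -246, -318, -390, -462, -534
D4: -72, -72, -72, -72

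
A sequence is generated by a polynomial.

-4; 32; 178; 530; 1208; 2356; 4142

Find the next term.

6758

36 , 146 , 352 , 678 , 1148 , 1786
110 , 206 , 326 , 470 , 638
96 , 120 , 144 , 168
24 , 24 , 24
Constant fourth difference = 24, so extend:
168 + 24 = 192;  638 + 192 = 830;  1786 + 830 = 2616;  4142 + 2616 = 6758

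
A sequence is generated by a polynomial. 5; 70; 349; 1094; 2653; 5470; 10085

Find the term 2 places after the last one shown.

Δ: 65  279  745  1559  2817  4615
Δ²: 214  466  814  1258  1798
Δ³: 252  348  444  540
Δ⁴: 96  96  96
Fourth differences constant at 96.
540 + 96 = 636;  1798 + 636 = 2434;  4615 + 2434 = 7049;  10085 + 7049 = 17134
636 + 96 = 732;  2434 + 732 = 3166;  7049 + 3166 = 10215;  17134 + 10215 = 27349

27349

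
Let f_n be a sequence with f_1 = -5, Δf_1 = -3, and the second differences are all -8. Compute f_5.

-65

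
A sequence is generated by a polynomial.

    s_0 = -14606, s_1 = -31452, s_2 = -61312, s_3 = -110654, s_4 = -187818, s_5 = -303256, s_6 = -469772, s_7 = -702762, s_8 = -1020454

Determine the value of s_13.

First differences: -16846 , -29860 , -49342 , -77164 , -115438 , -166516 , -232990 , -317692
Second differences: -13014 , -19482 , -27822 , -38274 , -51078 , -66474 , -84702
Third differences: -6468 , -8340 , -10452 , -12804 , -15396 , -18228
Fourth differences: -1872 , -2112 , -2352 , -2592 , -2832
Fifth differences: -240 , -240 , -240 , -240
Constant fifth difference = -240, so extend:
-2832 − 240 = -3072;  -18228 − 3072 = -21300;  -84702 − 21300 = -106002;  -317692 − 106002 = -423694;  -1020454 − 423694 = -1444148
-3072 − 240 = -3312;  -21300 − 3312 = -24612;  -106002 − 24612 = -130614;  -423694 − 130614 = -554308;  -1444148 − 554308 = -1998456
-3312 − 240 = -3552;  -24612 − 3552 = -28164;  -130614 − 28164 = -158778;  -554308 − 158778 = -713086;  -1998456 − 713086 = -2711542
-3552 − 240 = -3792;  -28164 − 3792 = -31956;  -158778 − 31956 = -190734;  -713086 − 190734 = -903820;  -2711542 − 903820 = -3615362
-3792 − 240 = -4032;  -31956 − 4032 = -35988;  -190734 − 35988 = -226722;  -903820 − 226722 = -1130542;  -3615362 − 1130542 = -4745904

-4745904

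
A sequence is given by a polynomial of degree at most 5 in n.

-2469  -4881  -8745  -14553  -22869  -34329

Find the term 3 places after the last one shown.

-95013

D1: -2412, -3864, -5808, -8316, -11460
D2: -1452, -1944, -2508, -3144
D3: -492, -564, -636
D4: -72, -72
Constant fourth difference = -72, so extend:
-636 − 72 = -708;  -3144 − 708 = -3852;  -11460 − 3852 = -15312;  -34329 − 15312 = -49641
-708 − 72 = -780;  -3852 − 780 = -4632;  -15312 − 4632 = -19944;  -49641 − 19944 = -69585
-780 − 72 = -852;  -4632 − 852 = -5484;  -19944 − 5484 = -25428;  -69585 − 25428 = -95013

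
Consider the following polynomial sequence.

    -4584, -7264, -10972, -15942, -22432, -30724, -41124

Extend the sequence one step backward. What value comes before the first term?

-2722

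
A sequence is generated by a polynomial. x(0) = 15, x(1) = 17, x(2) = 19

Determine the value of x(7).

29

D1: 2 , 2
First differences constant at 2.
19 + 2 = 21
21 + 2 = 23
23 + 2 = 25
25 + 2 = 27
27 + 2 = 29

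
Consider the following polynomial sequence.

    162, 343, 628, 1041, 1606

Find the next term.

2347

D1: 181, 285, 413, 565
D2: 104, 128, 152
D3: 24, 24
Constant third difference = 24, so extend:
152 + 24 = 176;  565 + 176 = 741;  1606 + 741 = 2347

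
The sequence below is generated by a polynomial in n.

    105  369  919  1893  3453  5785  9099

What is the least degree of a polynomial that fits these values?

4

264, 550, 974, 1560, 2332, 3314
286, 424, 586, 772, 982
138, 162, 186, 210
24, 24, 24
The fourth differences are constant, so the polynomial has degree 4.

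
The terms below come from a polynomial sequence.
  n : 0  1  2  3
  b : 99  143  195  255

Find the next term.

44, 52, 60
8, 8
Constant second difference = 8, so extend:
60 + 8 = 68;  255 + 68 = 323

323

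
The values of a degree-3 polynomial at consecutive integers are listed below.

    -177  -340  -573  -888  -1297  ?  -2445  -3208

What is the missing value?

Using the first 5 terms:
D1: -163, -233, -315, -409
D2: -70, -82, -94
D3: -12, -12
Constant third difference = -12.
Extend forward: -94 − 12 = -106;  -409 − 106 = -515;  -1297 − 515 = -1812

-1812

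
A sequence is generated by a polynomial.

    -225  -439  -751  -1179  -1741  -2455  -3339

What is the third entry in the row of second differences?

First differences: -214, -312, -428, -562, -714, -884
Second differences: -98, -116, -134, -152, -170
Third differences: -18, -18, -18, -18

-134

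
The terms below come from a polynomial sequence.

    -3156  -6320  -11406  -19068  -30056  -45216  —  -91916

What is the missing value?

-65490

Using the first 6 terms:
First differences: -3164  -5086  -7662  -10988  -15160
Second differences: -1922  -2576  -3326  -4172
Third differences: -654  -750  -846
Fourth differences: -96  -96
Constant fourth difference = -96.
Extend forward: -846 − 96 = -942;  -4172 − 942 = -5114;  -15160 − 5114 = -20274;  -45216 − 20274 = -65490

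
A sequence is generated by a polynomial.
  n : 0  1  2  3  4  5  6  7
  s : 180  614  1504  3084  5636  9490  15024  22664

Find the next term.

32884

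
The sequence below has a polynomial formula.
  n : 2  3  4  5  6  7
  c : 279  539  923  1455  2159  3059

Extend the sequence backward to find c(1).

119

First differences: 260  384  532  704  900
Second differences: 124  148  172  196
Third differences: 24  24  24
The third differences are constant at 24.
Work back: 124 − 24 = 100;  260 − 100 = 160;  279 − 160 = 119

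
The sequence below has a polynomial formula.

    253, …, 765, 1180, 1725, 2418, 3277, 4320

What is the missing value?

462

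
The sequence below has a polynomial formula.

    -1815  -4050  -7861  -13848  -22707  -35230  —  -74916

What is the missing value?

-52305

Using the first 6 terms:
-2235  -3811  -5987  -8859  -12523
-1576  -2176  -2872  -3664
-600  -696  -792
-96  -96
Constant fourth difference = -96.
Extend forward: -792 − 96 = -888;  -3664 − 888 = -4552;  -12523 − 4552 = -17075;  -35230 − 17075 = -52305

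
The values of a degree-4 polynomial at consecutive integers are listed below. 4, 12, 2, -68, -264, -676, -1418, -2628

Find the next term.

-4468

8, -10, -70, -196, -412, -742, -1210
-18, -60, -126, -216, -330, -468
-42, -66, -90, -114, -138
-24, -24, -24, -24
Constant fourth difference = -24, so extend:
-138 − 24 = -162;  -468 − 162 = -630;  -1210 − 630 = -1840;  -2628 − 1840 = -4468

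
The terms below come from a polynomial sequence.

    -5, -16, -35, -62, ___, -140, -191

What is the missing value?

-97

Using the first 4 terms:
-11, -19, -27
-8, -8
Constant second difference = -8.
Extend forward: -27 − 8 = -35;  -62 − 35 = -97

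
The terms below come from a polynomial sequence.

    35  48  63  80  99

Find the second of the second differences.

Δ: 13, 15, 17, 19
Δ²: 2, 2, 2

2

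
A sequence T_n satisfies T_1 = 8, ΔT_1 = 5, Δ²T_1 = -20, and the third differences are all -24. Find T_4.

-61

Build the table forward from the leading diagonal:
Third differences: -24, -24, -24, -24
Second differences: -20, -44, -68, -92
First differences: 5, -15, -59, -127
T: 8, 13, -2, -61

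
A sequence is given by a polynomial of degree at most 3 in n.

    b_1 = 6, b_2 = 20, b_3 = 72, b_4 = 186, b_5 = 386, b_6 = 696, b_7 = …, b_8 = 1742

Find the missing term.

1140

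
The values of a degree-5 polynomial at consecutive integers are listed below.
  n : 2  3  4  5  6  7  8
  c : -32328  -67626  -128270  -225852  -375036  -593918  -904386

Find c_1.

-13496

-35298  -60644  -97582  -149184  -218882  -310468
-25346  -36938  -51602  -69698  -91586
-11592  -14664  -18096  -21888
-3072  -3432  -3792
-360  -360
The fifth differences are constant at -360.
Work back: -3072 + 360 = -2712;  -11592 + 2712 = -8880;  -25346 + 8880 = -16466;  -35298 + 16466 = -18832;  -32328 + 18832 = -13496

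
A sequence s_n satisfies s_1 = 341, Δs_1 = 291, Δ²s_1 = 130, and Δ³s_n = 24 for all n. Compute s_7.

4517

Build the table forward from the leading diagonal:
Third differences: 24, 24, 24, 24, 24, 24, 24
Second differences: 130, 154, 178, 202, 226, 250, 274
First differences: 291, 421, 575, 753, 955, 1181, 1431
s: 341, 632, 1053, 1628, 2381, 3336, 4517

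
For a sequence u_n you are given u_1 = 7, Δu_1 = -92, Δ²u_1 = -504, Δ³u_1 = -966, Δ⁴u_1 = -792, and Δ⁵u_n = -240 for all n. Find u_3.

-681

Build the table forward from the leading diagonal:
Fifth differences: -240  -240  -240
Fourth differences: -792  -1032  -1272
Third differences: -966  -1758  -2790
Second differences: -504  -1470  -3228
First differences: -92  -596  -2066
u: 7  -85  -681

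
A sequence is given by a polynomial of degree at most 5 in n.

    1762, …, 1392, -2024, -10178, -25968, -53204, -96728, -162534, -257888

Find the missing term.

Using the last 8 terms:
First differences: -3416  -8154  -15790  -27236  -43524  -65806  -95354
Second differences: -4738  -7636  -11446  -16288  -22282  -29548
Third differences: -2898  -3810  -4842  -5994  -7266
Fourth differences: -912  -1032  -1152  -1272
Fifth differences: -120  -120  -120
Constant fifth difference = -120.
Extend backward: -912 + 120 = -792;  -2898 + 792 = -2106;  -4738 + 2106 = -2632;  -3416 + 2632 = -784;  1392 + 784 = 2176

2176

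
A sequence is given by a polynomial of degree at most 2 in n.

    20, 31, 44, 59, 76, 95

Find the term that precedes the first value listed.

11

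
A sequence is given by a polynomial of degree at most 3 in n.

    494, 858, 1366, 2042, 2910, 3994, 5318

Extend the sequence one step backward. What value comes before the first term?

250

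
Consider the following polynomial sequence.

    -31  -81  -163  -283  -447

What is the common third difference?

D1: -50, -82, -120, -164
D2: -32, -38, -44
D3: -6, -6

-6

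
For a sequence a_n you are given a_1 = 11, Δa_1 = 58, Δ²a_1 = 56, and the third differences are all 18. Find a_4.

371

Build the table forward from the leading diagonal:
Δ³: 18, 18, 18, 18
Δ²: 56, 74, 92, 110
Δ: 58, 114, 188, 280
a: 11, 69, 183, 371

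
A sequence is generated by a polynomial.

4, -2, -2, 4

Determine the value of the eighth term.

First differences: -6, 0, 6
Second differences: 6, 6
The second differences are constant (6).
6 + 6 = 12;  4 + 12 = 16
12 + 6 = 18;  16 + 18 = 34
18 + 6 = 24;  34 + 24 = 58
24 + 6 = 30;  58 + 30 = 88

88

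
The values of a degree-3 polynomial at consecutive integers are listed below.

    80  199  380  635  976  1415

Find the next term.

Δ: 119  181  255  341  439
Δ²: 62  74  86  98
Δ³: 12  12  12
Third differences constant at 12.
98 + 12 = 110;  439 + 110 = 549;  1415 + 549 = 1964

1964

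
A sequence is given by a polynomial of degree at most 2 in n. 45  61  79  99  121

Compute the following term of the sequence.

145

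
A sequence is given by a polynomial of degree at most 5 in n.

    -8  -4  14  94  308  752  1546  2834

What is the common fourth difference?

First differences: 4, 18, 80, 214, 444, 794, 1288
Second differences: 14, 62, 134, 230, 350, 494
Third differences: 48, 72, 96, 120, 144
Fourth differences: 24, 24, 24, 24

24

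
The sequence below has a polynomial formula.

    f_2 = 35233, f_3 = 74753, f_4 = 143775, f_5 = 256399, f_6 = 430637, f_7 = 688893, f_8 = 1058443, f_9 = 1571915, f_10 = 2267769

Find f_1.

14547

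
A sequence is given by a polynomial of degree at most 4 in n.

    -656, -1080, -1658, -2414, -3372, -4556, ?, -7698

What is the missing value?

-5990

Using the first 6 terms:
-424  -578  -756  -958  -1184
-154  -178  -202  -226
-24  -24  -24
Constant third difference = -24.
Extend forward: -226 − 24 = -250;  -1184 − 250 = -1434;  -4556 − 1434 = -5990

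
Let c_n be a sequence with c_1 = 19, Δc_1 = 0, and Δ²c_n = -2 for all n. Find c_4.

13

Build the table forward from the leading diagonal:
Second differences: -2, -2, -2, -2
First differences: 0, -2, -4, -6
c: 19, 19, 17, 13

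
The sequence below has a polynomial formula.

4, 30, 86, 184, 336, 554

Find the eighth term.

D1: 26, 56, 98, 152, 218
D2: 30, 42, 54, 66
D3: 12, 12, 12
The third differences are constant (12).
66 + 12 = 78;  218 + 78 = 296;  554 + 296 = 850
78 + 12 = 90;  296 + 90 = 386;  850 + 386 = 1236

1236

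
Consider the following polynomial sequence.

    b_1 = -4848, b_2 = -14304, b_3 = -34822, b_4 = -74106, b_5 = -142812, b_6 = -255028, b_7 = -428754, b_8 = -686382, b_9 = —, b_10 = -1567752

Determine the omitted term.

Using the first 8 terms:
First differences: -9456  -20518  -39284  -68706  -112216  -173726  -257628
Second differences: -11062  -18766  -29422  -43510  -61510  -83902
Third differences: -7704  -10656  -14088  -18000  -22392
Fourth differences: -2952  -3432  -3912  -4392
Fifth differences: -480  -480  -480
Constant fifth difference = -480.
Extend forward: -4392 − 480 = -4872;  -22392 − 4872 = -27264;  -83902 − 27264 = -111166;  -257628 − 111166 = -368794;  -686382 − 368794 = -1055176

-1055176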